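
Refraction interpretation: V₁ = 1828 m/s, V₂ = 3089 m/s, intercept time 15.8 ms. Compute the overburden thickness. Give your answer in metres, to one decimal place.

17.9 m

θ_c = arcsin(1828/3089) = 36.28°; cos θ_c = 0.8061.
tᵢ = 2h cos θ_c/V₁ ⇒ h = tᵢ·V₁/(2 cos θ_c) = 0.0158·1828/(2·0.8061) = 17.91 m.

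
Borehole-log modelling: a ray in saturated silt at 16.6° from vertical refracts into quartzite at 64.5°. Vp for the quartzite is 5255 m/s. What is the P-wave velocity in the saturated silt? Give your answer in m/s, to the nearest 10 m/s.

1660 m/s

Snell's law: sin 16.6°/V₁ = sin 64.5°/V₂.
V₁ = V₂·sin 16.6°/sin 64.5° = 5255 × 0.3165 = 1663.32 m/s.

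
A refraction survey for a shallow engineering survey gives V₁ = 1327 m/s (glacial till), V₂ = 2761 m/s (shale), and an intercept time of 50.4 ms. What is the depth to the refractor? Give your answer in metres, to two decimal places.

38.13 m

θ_c = arcsin(1327/2761) = 28.73°; cos θ_c = 0.8769.
tᵢ = 2h cos θ_c/V₁ ⇒ h = tᵢ·V₁/(2 cos θ_c) = 0.0504·1327/(2·0.8769) = 38.13 m.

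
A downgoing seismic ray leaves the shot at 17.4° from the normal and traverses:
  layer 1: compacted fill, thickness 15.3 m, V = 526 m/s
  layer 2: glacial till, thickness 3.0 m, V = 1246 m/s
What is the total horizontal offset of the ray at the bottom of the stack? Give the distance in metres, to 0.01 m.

Ray parameter p = sin 17.4° / 526 m/s = 5.6852e-04 s/m.
Layer 1: θ = 17.40°; offset = 15.3·tan 17.40° = 4.7947 m.
Layer 2: sin θ = p·1246 = 0.7084 → θ = 45.10°; offset = 3.0·tan 45.10° = 3.0108 m.
Σ offsets = 7.8055 m.

7.81 m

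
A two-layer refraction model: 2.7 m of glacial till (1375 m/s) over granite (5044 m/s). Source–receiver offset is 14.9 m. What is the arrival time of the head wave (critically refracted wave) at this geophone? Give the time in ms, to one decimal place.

6.7 ms

t = x/V₂ + 2h·√(V₂²−V₁²)/(V₁V₂).
√(V₂²−V₁²) = √(5044²−1375²) = 4853.0 m/s; delay term = 2·2.7·4853.0/(1375·5044) = 0.00378 s.
t = 14.9/5044 + 0.00378 = 0.00673 s.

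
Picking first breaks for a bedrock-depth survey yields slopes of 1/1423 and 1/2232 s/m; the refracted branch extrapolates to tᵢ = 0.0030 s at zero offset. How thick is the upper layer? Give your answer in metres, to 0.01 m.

2.77 m

θ_c = arcsin(1423/2232) = 39.61°; cos θ_c = 0.7704.
tᵢ = 2h cos θ_c/V₁ ⇒ h = tᵢ·V₁/(2 cos θ_c) = 0.003·1423/(2·0.7704) = 2.77 m.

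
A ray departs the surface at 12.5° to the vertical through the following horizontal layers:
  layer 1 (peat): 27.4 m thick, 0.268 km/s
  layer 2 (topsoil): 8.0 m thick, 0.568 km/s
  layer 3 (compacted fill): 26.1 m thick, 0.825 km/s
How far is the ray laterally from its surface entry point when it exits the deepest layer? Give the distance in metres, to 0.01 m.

Ray parameter p = sin 12.5° / 0.268 km/s = 8.0761e-01 s/km.
Layer 1: θ = 12.50°; offset = 27.4·tan 12.50° = 6.0744 m.
Layer 2: sin θ = p·0.568 = 0.4587 → θ = 27.30°; offset = 8.0·tan 27.30° = 4.1299 m.
Layer 3: sin θ = p·0.825 = 0.6663 → θ = 41.78°; offset = 26.1·tan 41.78° = 23.3201 m.
Summing the layer offsets gives 33.5245 m.

33.52 m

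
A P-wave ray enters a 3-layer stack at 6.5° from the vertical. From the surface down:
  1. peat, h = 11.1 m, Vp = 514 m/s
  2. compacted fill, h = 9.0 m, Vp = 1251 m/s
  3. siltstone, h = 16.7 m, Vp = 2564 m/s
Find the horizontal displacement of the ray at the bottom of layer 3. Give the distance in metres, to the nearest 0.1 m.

15.3 m

Apply Snell's law at each interface; in layer i the horizontal offset is hᵢ·tan θᵢ.
Layer 1: θ = 6.50°; offset = 11.1·tan 6.50° = 1.265 m.
Layer 2: sin θ = 1251·sin 6.5°/514 = 0.2755, θ = 15.99°; offset = 9.0·tan 15.99° = 2.580 m.
Layer 3: sin θ = 2564·sin 6.5°/514 = 0.5647, θ = 34.38°; offset = 16.7·tan 34.38° = 11.427 m.
Σ offsets = 15.271 m.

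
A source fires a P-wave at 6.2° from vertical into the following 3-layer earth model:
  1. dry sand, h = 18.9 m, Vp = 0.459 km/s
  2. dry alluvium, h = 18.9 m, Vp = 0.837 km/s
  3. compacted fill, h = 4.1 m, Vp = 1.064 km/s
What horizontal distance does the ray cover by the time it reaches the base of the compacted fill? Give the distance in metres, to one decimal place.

Apply Snell's law at each interface; in layer i the horizontal offset is hᵢ·tan θᵢ.
Layer 1: θ = 6.20°; offset = 18.9·tan 6.20° = 2.053 m.
Layer 2: sin θ = 0.837·sin 6.2°/0.459 = 0.1969, θ = 11.36°; offset = 18.9·tan 11.36° = 3.797 m.
Layer 3: sin θ = 1.064·sin 6.2°/0.459 = 0.2504, θ = 14.50°; offset = 4.1·tan 14.50° = 1.060 m.
Summing the layer offsets gives 6.910 m.

6.9 m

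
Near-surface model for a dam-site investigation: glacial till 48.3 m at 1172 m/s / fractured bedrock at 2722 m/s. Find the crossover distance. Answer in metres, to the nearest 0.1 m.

153.1 m

θ_c = arcsin(1172/2722) = 25.50°, so cos θ_c = 0.9026 and tᵢ = 2h cos θ_c/V₁ = 0.0744 s.
At crossover x/V₁ = x/V₂ + tᵢ ⇒ x = tᵢ/(1/V₁ − 1/V₂) = 0.07439/(8.5324e-04 − 3.6738e-04) = 153.11 m.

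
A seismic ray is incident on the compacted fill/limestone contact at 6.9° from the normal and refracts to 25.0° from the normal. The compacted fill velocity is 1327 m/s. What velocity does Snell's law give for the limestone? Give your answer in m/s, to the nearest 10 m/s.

4670 m/s

sin 6.9° = 0.1201; sin 25.0° = 0.4226.
V₂ = V₁·(sin θ₂/sin θ₁) = 1327·(0.4226/0.1201) = 4668.13 m/s.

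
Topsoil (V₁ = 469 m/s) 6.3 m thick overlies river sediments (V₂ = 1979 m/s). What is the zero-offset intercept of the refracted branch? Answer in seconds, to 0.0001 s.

tᵢ = 2h·√(V₂²−V₁²)/(V₁V₂).
√(V₂²−V₁²) = √(1979²−469²) = 1922.6 m/s.
tᵢ = 2·6.3·1922.6/(469·1979) = 0.02610 s.

0.0261 s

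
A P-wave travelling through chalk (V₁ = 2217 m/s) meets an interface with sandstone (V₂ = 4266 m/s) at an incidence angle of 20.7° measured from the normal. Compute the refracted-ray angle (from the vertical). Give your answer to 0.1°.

Snell's law: sin θ₂ = (V₂/V₁)·sin θ₁ = (4266/2217)·sin 20.7° = 0.6802.
θ₂ = sin⁻¹(0.6802) = 42.86° (from vertical).

42.9°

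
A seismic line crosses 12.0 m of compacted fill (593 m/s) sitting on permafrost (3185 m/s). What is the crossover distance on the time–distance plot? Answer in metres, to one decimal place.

29.0 m

θ_c = arcsin(593/3185) = 10.73°, so cos θ_c = 0.9825 and tᵢ = 2h cos θ_c/V₁ = 0.0398 s.
At crossover x/V₁ = x/V₂ + tᵢ ⇒ x = tᵢ/(1/V₁ − 1/V₂) = 0.03976/(1.6863e-03 − 3.1397e-04) = 28.98 m.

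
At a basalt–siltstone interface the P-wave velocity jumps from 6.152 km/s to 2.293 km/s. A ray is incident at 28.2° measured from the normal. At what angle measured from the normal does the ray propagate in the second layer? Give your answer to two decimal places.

10.14°

sin θ₁/V₁ = sin θ₂/V₂ ⇒ sin θ₂ = 2.293·sin 28.2°/6.152 = 2.293·0.4726/6.152 = 0.1761.
θ₂ = arcsin 0.1761 = 10.14° from the normal.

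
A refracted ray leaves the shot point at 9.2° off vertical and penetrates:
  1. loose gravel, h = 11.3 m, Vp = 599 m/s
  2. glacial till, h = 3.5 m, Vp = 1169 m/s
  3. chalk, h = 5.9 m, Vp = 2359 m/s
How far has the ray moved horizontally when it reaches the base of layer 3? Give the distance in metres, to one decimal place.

7.8 m

p = sin θ₁/V₁ = sin 9.2°/599 = 2.6691e-04 s/m is conserved through the stack.
Layer 1: θ = 9.20°; offset = 11.3·tan 9.20° = 1.830 m.
Layer 2: sin θ = p·1169 = 0.3120 → θ = 18.18°; offset = 3.5·tan 18.18° = 1.149 m.
Layer 3: sin θ = p·2359 = 0.6296 → θ = 39.02°; offset = 5.9·tan 39.02° = 4.782 m.
Summing the layer offsets gives 7.762 m.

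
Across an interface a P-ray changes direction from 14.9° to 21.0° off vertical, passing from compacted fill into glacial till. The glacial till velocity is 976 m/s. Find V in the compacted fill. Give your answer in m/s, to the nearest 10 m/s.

700 m/s

Snell's law: sin 14.9°/V₁ = sin 21.0°/V₂.
V₁ = V₂·sin 14.9°/sin 21.0° = 976 × 0.7175 = 700.29 m/s.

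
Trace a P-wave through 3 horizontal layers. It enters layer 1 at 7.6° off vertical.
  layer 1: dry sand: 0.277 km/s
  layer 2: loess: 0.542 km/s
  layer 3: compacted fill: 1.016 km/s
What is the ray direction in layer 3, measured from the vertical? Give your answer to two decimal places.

29.02°

Snell's law across each interface conserves sin θ / V, so sin θ_3 = V_3·sin θ₁/V₁.
sin θ_3 = 1.016 × sin 7.6° / 0.277 = 0.4851.
θ_3 = 29.02° from the vertical.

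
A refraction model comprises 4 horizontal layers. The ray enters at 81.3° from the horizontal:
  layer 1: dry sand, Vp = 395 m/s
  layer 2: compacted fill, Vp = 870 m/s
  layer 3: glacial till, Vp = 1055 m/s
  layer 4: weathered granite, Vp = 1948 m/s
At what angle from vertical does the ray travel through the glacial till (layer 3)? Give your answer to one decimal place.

23.8°

From the normal: θ₁ = 90° − 81.3° = 8.7°.
Ray parameter p = sin 8.7° / 395 = 3.8294e-04 s/m.
sin θ_3 = p·V_3 = 3.8294e-04 × 1055 = 0.4040.
θ_3 = arcsin 0.4040 = 23.83°.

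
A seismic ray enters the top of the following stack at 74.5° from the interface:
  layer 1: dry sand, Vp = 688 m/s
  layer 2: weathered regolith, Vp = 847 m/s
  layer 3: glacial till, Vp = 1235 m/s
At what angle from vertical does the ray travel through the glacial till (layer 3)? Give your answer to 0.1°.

28.7°

From the normal: θ₁ = 90° − 74.5° = 15.5°.
Snell's law across each interface conserves sin θ / V, so sin θ_3 = V_3·sin θ₁/V₁.
sin θ_3 = 1235 × sin 15.5° / 688 = 0.4797.
θ_3 = arcsin 0.4797 = 28.67°.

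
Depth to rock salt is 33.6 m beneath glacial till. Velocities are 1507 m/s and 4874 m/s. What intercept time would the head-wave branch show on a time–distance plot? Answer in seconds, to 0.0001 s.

0.0424 s

tᵢ = 2h·√(V₂²−V₁²)/(V₁V₂).
√(V₂²−V₁²) = √(4874²−1507²) = 4635.2 m/s.
tᵢ = 2·33.6·4635.2/(1507·4874) = 0.04241 s.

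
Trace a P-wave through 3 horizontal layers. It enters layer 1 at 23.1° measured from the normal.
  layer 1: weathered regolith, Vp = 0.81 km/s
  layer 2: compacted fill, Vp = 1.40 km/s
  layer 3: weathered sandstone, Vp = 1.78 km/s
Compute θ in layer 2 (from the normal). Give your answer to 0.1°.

Ray parameter p = sin 23.1° / 0.81 = 4.8437e-01 s/km.
sin θ_2 = p·V_2 = 4.8437e-01 × 1.40 = 0.6781.
θ_2 = 42.70° from the vertical.

42.7°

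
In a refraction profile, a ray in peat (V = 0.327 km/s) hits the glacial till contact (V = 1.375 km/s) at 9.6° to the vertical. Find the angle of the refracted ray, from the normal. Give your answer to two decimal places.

sin θ₁/V₁ = sin θ₂/V₂ ⇒ sin θ₂ = 1.375·sin 9.6°/0.327 = 1.375·0.1668/0.327 = 0.7012.
θ₂ = arcsin 0.7012 = 44.53° from the normal.

44.53°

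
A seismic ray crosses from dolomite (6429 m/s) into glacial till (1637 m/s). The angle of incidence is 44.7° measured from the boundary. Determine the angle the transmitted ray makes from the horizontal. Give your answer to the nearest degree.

80°

Angle from the normal: 90° − 44.7° = 45.3°.
sin θ₁/V₁ = sin θ₂/V₂ ⇒ sin θ₂ = 1637·sin 45.3°/6429 = 1637·0.7108/6429 = 0.1810.
θ₂ = sin⁻¹(0.1810) = 10.43° (from vertical).
From the interface: 90° − 10.43° = 79.57°.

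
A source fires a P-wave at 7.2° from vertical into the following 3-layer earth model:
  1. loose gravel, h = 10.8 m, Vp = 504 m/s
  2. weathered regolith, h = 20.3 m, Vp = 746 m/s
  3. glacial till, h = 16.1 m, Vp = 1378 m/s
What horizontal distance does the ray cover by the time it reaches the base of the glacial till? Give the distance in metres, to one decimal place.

11.1 m

p = sin θ₁/V₁ = sin 7.2°/504 = 2.4868e-04 s/m is conserved through the stack.
Layer 1: θ = 7.20°; offset = 10.8·tan 7.20° = 1.364 m.
Layer 2: sin θ = p·746 = 0.1855 → θ = 10.69°; offset = 20.3·tan 10.69° = 3.832 m.
Layer 3: sin θ = p·1378 = 0.3427 → θ = 20.04°; offset = 16.1·tan 20.04° = 5.873 m.
Total horizontal offset = 11.069 m.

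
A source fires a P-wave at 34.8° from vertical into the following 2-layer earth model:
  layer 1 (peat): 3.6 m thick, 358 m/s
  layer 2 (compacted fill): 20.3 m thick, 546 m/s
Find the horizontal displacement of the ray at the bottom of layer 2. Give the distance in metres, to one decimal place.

38.4 m

Ray parameter p = sin 34.8° / 358 m/s = 1.5942e-03 s/m.
Layer 1: θ = 34.80°; offset = 3.6·tan 34.80° = 2.502 m.
Layer 2: sin θ = p·546 = 0.8704 → θ = 60.51°; offset = 20.3·tan 60.51° = 35.891 m.
Σ offsets = 38.393 m.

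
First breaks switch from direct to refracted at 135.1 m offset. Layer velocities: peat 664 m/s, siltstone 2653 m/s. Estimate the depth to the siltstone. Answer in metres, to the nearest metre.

x_cross = 2h·√((V₂+V₁)/(V₂−V₁)) → h = x_cross / (2·√((V₂+V₁)/(V₂−V₁))).
√((V₂+V₁)/(V₂−V₁)) = √((2653+664)/(2653−664)) = 1.2914.
h = 135.1 / (2·1.2914) = 52.31 m.

52 m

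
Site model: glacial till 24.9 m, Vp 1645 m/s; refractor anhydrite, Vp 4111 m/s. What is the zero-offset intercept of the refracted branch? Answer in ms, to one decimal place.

θ_c = arcsin(V₁/V₂) = arcsin(1645/4111) = 23.59°; cos θ_c = 0.9165.
tᵢ = 2h·cos θ_c / V₁ = 2·24.9·0.9165 / 1645 = 0.02774 s.

27.7 ms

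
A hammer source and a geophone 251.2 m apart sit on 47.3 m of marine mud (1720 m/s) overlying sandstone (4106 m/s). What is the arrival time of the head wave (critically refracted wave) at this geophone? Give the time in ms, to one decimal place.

θ_c = arcsin(V₁/V₂) = arcsin(1720/4106) = 24.77°, cos θ_c = 0.9080.
Intercept time tᵢ = 2h cos θ_c / V₁ = 2·47.3·0.9080/1720 = 0.04994 s.
t = x/V₂ + tᵢ = 251.2/4106 + 0.04994 = 0.11112 s.

111.1 ms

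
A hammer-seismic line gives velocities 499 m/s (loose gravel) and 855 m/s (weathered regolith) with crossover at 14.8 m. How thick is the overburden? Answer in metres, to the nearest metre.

4 m

h = (x_cross/2)·√((V₂−V₁)/(V₂+V₁)).
(V₂−V₁)/(V₂+V₁) = (855−499)/(855+499) = 0.2629; √ = 0.5128.
h = (14.8/2)·0.5128 = 3.79 m.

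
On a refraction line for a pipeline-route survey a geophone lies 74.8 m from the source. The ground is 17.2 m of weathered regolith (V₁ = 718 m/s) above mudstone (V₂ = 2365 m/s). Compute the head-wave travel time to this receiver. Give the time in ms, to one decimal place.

77.3 ms

θ_c = arcsin(V₁/V₂) = arcsin(718/2365) = 17.67°, cos θ_c = 0.9528.
Intercept time tᵢ = 2h cos θ_c / V₁ = 2·17.2·0.9528/718 = 0.04565 s.
t = x/V₂ + tᵢ = 74.8/2365 + 0.04565 = 0.07728 s.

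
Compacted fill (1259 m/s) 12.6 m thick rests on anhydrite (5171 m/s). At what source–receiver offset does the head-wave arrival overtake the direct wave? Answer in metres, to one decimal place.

θ_c = arcsin(1259/5171) = 14.09°, so cos θ_c = 0.9699 and tᵢ = 2h cos θ_c/V₁ = 0.0194 s.
At crossover x/V₁ = x/V₂ + tᵢ ⇒ x = tᵢ/(1/V₁ − 1/V₂) = 0.01941/(7.9428e-04 − 1.9339e-04) = 32.31 m.

32.3 m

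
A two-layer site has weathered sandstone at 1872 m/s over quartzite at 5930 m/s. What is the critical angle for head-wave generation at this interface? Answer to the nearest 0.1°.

18.4°

At critical incidence the refracted ray runs along the interface (θ₂ = 90°), so sin θ_c = V₁/V₂.
θ_c = arcsin(1872/5930) = arcsin 0.3157 = 18.40°.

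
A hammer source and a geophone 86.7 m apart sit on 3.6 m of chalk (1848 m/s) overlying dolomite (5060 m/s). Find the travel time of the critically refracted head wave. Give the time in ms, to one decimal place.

20.8 ms

t = x/V₂ + 2h·√(V₂²−V₁²)/(V₁V₂).
√(V₂²−V₁²) = √(5060²−1848²) = 4710.5 m/s; delay term = 2·3.6·4710.5/(1848·5060) = 0.00363 s.
t = 86.7/5060 + 0.00363 = 0.02076 s.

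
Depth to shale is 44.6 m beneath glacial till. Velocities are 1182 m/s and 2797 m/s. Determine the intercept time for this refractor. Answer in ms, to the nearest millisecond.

tᵢ = 2h·√(V₂²−V₁²)/(V₁V₂).
√(V₂²−V₁²) = √(2797²−1182²) = 2535.0 m/s.
tᵢ = 2·44.6·2535.0/(1182·2797) = 0.06840 s.

68 ms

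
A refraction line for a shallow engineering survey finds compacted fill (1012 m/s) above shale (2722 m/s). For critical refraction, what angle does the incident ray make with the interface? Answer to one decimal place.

Critical incidence: sin θ_c = V₁/V₂ = 1012/2722 = 0.3718.
θ_c = arcsin 0.3718 = 21.83°.
Measured from the interface: 90° − 21.83° = 68.17°.

68.2°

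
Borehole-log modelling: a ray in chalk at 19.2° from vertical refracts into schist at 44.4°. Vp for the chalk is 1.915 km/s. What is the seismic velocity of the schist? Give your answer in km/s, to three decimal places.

4.074 km/s

Snell's law: sin 19.2°/V₁ = sin 44.4°/V₂.
V₂ = V₁·sin 44.4°/sin 19.2° = 1.915 × 2.1275 = 4.074 km/s.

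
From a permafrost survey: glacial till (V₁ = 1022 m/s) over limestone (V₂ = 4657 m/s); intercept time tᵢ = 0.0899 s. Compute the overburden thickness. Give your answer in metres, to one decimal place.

47.1 m

θ_c = arcsin(1022/4657) = 12.68°; cos θ_c = 0.9756.
tᵢ = 2h cos θ_c/V₁ ⇒ h = tᵢ·V₁/(2 cos θ_c) = 0.0899·1022/(2·0.9756) = 47.09 m.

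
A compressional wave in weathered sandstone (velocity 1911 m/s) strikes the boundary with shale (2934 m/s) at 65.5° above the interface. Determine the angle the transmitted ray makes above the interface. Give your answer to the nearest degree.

Angle from the normal: 90° − 65.5° = 24.5°.
sin θ₁/V₁ = sin θ₂/V₂ ⇒ sin θ₂ = 2934·sin 24.5°/1911 = 2934·0.4147/1911 = 0.6367.
θ₂ = sin⁻¹(0.6367) = 39.55° (from vertical).
From the interface: 90° − 39.55° = 50.45°.

50°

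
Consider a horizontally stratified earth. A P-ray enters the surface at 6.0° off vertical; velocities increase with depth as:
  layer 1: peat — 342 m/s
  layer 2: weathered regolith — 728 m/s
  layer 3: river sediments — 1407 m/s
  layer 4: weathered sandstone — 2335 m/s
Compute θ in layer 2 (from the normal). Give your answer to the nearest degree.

Snell's law across each interface conserves sin θ / V, so sin θ_2 = V_2·sin θ₁/V₁.
sin θ_2 = 728 × sin 6.0° / 342 = 0.2225.
θ_2 = arcsin 0.2225 = 12.86°.

13°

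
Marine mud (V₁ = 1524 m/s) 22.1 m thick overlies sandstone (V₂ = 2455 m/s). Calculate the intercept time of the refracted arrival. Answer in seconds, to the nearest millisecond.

0.023 s

θ_c = arcsin(V₁/V₂) = arcsin(1524/2455) = 38.37°; cos θ_c = 0.7840.
tᵢ = 2h·cos θ_c / V₁ = 2·22.1·0.7840 / 1524 = 0.02274 s.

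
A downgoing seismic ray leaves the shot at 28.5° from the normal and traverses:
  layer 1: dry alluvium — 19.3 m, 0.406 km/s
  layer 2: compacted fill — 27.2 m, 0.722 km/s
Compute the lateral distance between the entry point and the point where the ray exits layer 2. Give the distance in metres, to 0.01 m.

54.10 m

p = sin θ₁/V₁ = sin 28.5°/0.406 = 1.1753e+00 s/km is conserved through the stack.
Layer 1: θ = 28.50°; offset = 19.3·tan 28.50° = 10.4790 m.
Layer 2: sin θ = p·0.722 = 0.8485 → θ = 58.05°; offset = 27.2·tan 58.05° = 43.6198 m.
Σ offsets = 54.0989 m.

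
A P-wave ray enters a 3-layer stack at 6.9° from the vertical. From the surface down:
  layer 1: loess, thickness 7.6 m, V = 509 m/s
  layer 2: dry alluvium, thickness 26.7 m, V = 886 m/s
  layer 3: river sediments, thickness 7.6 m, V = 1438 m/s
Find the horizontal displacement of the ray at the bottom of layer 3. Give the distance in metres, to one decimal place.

Apply Snell's law at each interface; in layer i the horizontal offset is hᵢ·tan θᵢ.
Layer 1: θ = 6.90°; offset = 7.6·tan 6.90° = 0.920 m.
Layer 2: sin θ = 886·sin 6.9°/509 = 0.2091, θ = 12.07°; offset = 26.7·tan 12.07° = 5.710 m.
Layer 3: sin θ = 1438·sin 6.9°/509 = 0.3394, θ = 19.84°; offset = 7.6·tan 19.84° = 2.742 m.
Σ offsets = 9.372 m.

9.4 m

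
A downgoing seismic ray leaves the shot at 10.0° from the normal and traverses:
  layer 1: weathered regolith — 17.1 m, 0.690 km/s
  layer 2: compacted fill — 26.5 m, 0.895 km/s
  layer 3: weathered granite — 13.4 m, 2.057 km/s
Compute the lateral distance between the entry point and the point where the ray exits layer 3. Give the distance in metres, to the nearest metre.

Apply Snell's law at each interface; in layer i the horizontal offset is hᵢ·tan θᵢ.
Layer 1: θ = 10.00°; offset = 17.1·tan 10.00° = 3.015 m.
Layer 2: sin θ = 0.895·sin 10.0°/0.690 = 0.2252, θ = 13.02°; offset = 26.5·tan 13.02° = 6.126 m.
Layer 3: sin θ = 2.057·sin 10.0°/0.690 = 0.5177, θ = 31.18°; offset = 13.4·tan 31.18° = 8.108 m.
Total horizontal offset = 17.249 m.

17 m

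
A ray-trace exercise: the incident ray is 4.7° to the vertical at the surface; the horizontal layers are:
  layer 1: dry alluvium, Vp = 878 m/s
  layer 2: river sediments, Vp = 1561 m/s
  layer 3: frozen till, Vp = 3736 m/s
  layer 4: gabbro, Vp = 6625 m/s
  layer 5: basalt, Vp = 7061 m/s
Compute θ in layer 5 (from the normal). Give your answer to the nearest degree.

Snell's law across each interface conserves sin θ / V, so sin θ_5 = V_5·sin θ₁/V₁.
sin θ_5 = 7061 × sin 4.7° / 878 = 0.6590.
θ_5 = 41.22° from the vertical.

41°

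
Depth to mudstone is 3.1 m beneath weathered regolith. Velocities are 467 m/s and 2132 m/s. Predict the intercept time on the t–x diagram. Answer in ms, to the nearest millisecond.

tᵢ = 2h·√(V₂²−V₁²)/(V₁V₂).
√(V₂²−V₁²) = √(2132²−467²) = 2080.2 m/s.
tᵢ = 2·3.1·2080.2/(467·2132) = 0.01295 s.

13 ms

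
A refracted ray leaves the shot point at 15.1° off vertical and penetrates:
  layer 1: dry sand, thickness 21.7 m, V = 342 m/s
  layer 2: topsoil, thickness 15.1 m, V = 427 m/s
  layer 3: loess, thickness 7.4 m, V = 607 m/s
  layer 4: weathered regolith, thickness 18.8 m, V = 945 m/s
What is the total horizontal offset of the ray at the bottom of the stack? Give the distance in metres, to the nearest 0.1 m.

Apply Snell's law at each interface; in layer i the horizontal offset is hᵢ·tan θᵢ.
Layer 1: θ = 15.10°; offset = 21.7·tan 15.10° = 5.855 m.
Layer 2: sin θ = 427·sin 15.1°/342 = 0.3252, θ = 18.98°; offset = 15.1·tan 18.98° = 5.194 m.
Layer 3: sin θ = 607·sin 15.1°/342 = 0.4624, θ = 27.54°; offset = 7.4·tan 27.54° = 3.859 m.
Layer 4: sin θ = 945·sin 15.1°/342 = 0.7198, θ = 46.04°; offset = 18.8·tan 46.04° = 19.495 m.
Total horizontal offset = 34.402 m.

34.4 m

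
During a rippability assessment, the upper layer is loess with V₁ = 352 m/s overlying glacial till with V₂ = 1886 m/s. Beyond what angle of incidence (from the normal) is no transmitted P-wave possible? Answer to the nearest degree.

Critical incidence: sin θ_c = V₁/V₂ = 352/1886 = 0.1866.
θ_c = arcsin 0.1866 = 10.76°.

11°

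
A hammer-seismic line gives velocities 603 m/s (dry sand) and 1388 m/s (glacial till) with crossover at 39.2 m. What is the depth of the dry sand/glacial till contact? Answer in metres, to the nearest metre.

12 m

x_cross = 2h·√((V₂+V₁)/(V₂−V₁)) → h = x_cross / (2·√((V₂+V₁)/(V₂−V₁))).
√((V₂+V₁)/(V₂−V₁)) = √((1388+603)/(1388−603)) = 1.5926.
h = 39.2 / (2·1.5926) = 12.31 m.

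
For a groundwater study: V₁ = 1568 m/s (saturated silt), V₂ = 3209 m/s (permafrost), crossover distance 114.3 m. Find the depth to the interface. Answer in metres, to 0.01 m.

h = (x_cross/2)·√((V₂−V₁)/(V₂+V₁)).
(V₂−V₁)/(V₂+V₁) = (3209−1568)/(3209+1568) = 0.3435; √ = 0.5861.
h = (114.3/2)·0.5861 = 33.50 m.

33.50 m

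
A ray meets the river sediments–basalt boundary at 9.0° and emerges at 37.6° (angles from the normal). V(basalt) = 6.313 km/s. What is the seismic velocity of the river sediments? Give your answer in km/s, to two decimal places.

1.62 km/s

Snell's law: sin 9.0°/V₁ = sin 37.6°/V₂.
V₁ = V₂·sin 9.0°/sin 37.6° = 6.313 × 0.2564 = 1.62 km/s.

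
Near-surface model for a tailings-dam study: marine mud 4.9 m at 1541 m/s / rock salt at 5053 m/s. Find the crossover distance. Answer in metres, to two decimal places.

θ_c = arcsin(1541/5053) = 17.76°, so cos θ_c = 0.9524 and tᵢ = 2h cos θ_c/V₁ = 0.0061 s.
At crossover x/V₁ = x/V₂ + tᵢ ⇒ x = tᵢ/(1/V₁ − 1/V₂) = 0.00606/(6.4893e-04 − 1.9790e-04) = 13.43 m.

13.43 m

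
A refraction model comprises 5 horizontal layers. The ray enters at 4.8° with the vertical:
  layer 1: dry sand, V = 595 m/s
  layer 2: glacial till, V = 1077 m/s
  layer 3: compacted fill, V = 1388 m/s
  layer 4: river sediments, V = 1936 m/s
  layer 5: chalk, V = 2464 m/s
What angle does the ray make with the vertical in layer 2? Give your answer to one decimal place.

Snell's law across each interface conserves sin θ / V, so sin θ_2 = V_2·sin θ₁/V₁.
sin θ_2 = 1077 × sin 4.8° / 595 = 0.1515.
θ_2 = arcsin 0.1515 = 8.71°.

8.7°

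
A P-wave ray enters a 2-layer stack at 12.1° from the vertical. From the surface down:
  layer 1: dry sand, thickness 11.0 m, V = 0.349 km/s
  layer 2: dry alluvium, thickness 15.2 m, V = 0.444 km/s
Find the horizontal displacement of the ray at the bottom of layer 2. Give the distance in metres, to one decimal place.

Apply Snell's law at each interface; in layer i the horizontal offset is hᵢ·tan θᵢ.
Layer 1: θ = 12.10°; offset = 11.0·tan 12.10° = 2.358 m.
Layer 2: sin θ = 0.444·sin 12.1°/0.349 = 0.2667, θ = 15.47°; offset = 15.2·tan 15.47° = 4.206 m.
Total horizontal offset = 6.564 m.

6.6 m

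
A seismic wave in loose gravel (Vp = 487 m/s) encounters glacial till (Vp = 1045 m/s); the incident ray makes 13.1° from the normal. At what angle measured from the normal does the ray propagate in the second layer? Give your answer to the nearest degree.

29°

Snell's law: sin θ₂ = (V₂/V₁)·sin θ₁ = (1045/487)·sin 13.1° = 0.4863.
θ₂ = arcsin 0.4863 = 29.10° from the normal.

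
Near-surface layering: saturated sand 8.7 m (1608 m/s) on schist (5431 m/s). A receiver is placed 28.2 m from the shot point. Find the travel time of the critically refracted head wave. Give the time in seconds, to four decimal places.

0.0155 s

t = x/V₂ + 2h·√(V₂²−V₁²)/(V₁V₂).
√(V₂²−V₁²) = √(5431²−1608²) = 5187.5 m/s; delay term = 2·8.7·5187.5/(1608·5431) = 0.01034 s.
t = 28.2/5431 + 0.01034 = 0.01553 s.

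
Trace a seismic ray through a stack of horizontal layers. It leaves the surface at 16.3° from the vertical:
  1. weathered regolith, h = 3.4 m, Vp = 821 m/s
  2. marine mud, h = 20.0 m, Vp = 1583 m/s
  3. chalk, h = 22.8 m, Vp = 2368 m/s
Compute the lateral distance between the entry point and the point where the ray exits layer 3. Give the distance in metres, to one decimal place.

Ray parameter p = sin 16.3° / 821 m/s = 3.4186e-04 s/m.
Layer 1: θ = 16.30°; offset = 3.4·tan 16.30° = 0.994 m.
Layer 2: sin θ = p·1583 = 0.5412 → θ = 32.76°; offset = 20.0·tan 32.76° = 12.871 m.
Layer 3: sin θ = p·2368 = 0.8095 → θ = 54.05°; offset = 22.8·tan 54.05° = 31.438 m.
Σ offsets = 45.303 m.

45.3 m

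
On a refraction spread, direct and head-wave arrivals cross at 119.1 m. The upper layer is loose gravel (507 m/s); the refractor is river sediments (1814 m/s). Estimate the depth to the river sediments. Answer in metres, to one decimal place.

x_cross = 2h·√((V₂+V₁)/(V₂−V₁)) → h = x_cross / (2·√((V₂+V₁)/(V₂−V₁))).
√((V₂+V₁)/(V₂−V₁)) = √((1814+507)/(1814−507)) = 1.3326.
h = 119.1 / (2·1.3326) = 44.69 m.

44.7 m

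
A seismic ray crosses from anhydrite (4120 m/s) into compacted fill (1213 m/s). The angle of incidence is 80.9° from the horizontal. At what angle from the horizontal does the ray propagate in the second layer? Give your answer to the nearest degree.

87°

Convert to the normal: θ₁ = 90° − 80.9° = 9.1°.
Snell's law: sin θ₂ = (V₂/V₁)·sin θ₁ = (1213/4120)·sin 9.1° = 0.0466.
θ₂ = arcsin 0.0466 = 2.67° from the normal.
From the interface: 90° − 2.67° = 87.33°.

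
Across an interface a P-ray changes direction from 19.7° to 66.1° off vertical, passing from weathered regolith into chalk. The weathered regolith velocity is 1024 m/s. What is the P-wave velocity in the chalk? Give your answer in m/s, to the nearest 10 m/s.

2780 m/s

sin 19.7° = 0.3371; sin 66.1° = 0.9143.
V₂ = V₁·(sin θ₂/sin θ₁) = 1024·(0.9143/0.3371) = 2777.24 m/s.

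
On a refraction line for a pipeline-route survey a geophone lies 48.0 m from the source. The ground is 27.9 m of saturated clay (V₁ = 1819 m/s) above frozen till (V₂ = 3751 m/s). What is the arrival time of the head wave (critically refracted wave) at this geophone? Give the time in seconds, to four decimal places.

0.0396 s

t = x/V₂ + 2h·√(V₂²−V₁²)/(V₁V₂).
√(V₂²−V₁²) = √(3751²−1819²) = 3280.4 m/s; delay term = 2·27.9·3280.4/(1819·3751) = 0.02683 s.
t = 48.0/3751 + 0.02683 = 0.03962 s.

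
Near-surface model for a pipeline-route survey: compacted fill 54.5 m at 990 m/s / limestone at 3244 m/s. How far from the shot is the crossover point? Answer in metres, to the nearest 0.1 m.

θ_c = arcsin(990/3244) = 17.77°, so cos θ_c = 0.9523 and tᵢ = 2h cos θ_c/V₁ = 0.1048 s.
At crossover x/V₁ = x/V₂ + tᵢ ⇒ x = tᵢ/(1/V₁ − 1/V₂) = 0.10485/(1.0101e-03 − 3.0826e-04) = 149.39 m.

149.4 m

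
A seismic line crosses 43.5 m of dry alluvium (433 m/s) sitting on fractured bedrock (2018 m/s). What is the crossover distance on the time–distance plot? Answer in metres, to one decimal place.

θ_c = arcsin(433/2018) = 12.39°, so cos θ_c = 0.9767 and tᵢ = 2h cos θ_c/V₁ = 0.1962 s.
At crossover x/V₁ = x/V₂ + tᵢ ⇒ x = tᵢ/(1/V₁ − 1/V₂) = 0.19624/(2.3095e-03 − 4.9554e-04) = 108.19 m.

108.2 m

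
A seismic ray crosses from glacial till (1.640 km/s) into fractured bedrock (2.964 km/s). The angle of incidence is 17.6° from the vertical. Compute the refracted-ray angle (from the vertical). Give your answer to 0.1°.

sin θ₁/V₁ = sin θ₂/V₂ ⇒ sin θ₂ = 2.964·sin 17.6°/1.640 = 2.964·0.3024/1.640 = 0.5465.
θ₂ = arcsin 0.5465 = 33.13° from the normal.

33.1°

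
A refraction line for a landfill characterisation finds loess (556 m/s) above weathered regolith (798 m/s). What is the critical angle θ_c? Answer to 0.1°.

At critical incidence the refracted ray runs along the interface (θ₂ = 90°), so sin θ_c = V₁/V₂.
θ_c = arcsin(556/798) = arcsin 0.6967 = 44.17°.

44.2°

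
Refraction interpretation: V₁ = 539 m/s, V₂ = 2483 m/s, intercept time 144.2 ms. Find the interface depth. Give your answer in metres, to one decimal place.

39.8 m

θ_c = arcsin(539/2483) = 12.54°; cos θ_c = 0.9762.
tᵢ = 2h cos θ_c/V₁ ⇒ h = tᵢ·V₁/(2 cos θ_c) = 0.1442·539/(2·0.9762) = 39.81 m.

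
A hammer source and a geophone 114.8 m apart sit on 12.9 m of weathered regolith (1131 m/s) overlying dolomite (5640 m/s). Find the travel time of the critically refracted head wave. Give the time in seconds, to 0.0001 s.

θ_c = arcsin(V₁/V₂) = arcsin(1131/5640) = 11.57°, cos θ_c = 0.9797.
Intercept time tᵢ = 2h cos θ_c / V₁ = 2·12.9·0.9797/1131 = 0.02235 s.
t = x/V₂ + tᵢ = 114.8/5640 + 0.02235 = 0.04270 s.

0.0427 s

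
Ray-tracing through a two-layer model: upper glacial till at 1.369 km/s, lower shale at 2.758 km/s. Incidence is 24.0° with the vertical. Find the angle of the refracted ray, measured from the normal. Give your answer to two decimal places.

55.03°

sin θ₁/V₁ = sin θ₂/V₂ ⇒ sin θ₂ = 2.758·sin 24.0°/1.369 = 2.758·0.4067/1.369 = 0.8194.
θ₂ = sin⁻¹(0.8194) = 55.03° (from vertical).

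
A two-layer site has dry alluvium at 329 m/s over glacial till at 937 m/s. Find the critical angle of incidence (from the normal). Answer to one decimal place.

At critical incidence the refracted ray runs along the interface (θ₂ = 90°), so sin θ_c = V₁/V₂.
θ_c = arcsin(329/937) = arcsin 0.3511 = 20.56°.

20.6°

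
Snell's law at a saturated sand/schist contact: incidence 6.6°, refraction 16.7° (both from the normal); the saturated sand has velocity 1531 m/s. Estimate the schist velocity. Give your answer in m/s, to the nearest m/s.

Snell's law: sin 6.6°/V₁ = sin 16.7°/V₂.
V₂ = V₁·sin 16.7°/sin 6.6° = 1531 × 2.5002 = 3827.74 m/s.

3828 m/s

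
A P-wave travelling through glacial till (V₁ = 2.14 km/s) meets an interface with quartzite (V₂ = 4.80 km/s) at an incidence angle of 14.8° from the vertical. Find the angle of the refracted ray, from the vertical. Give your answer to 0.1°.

35.0°

sin θ₁/V₁ = sin θ₂/V₂ ⇒ sin θ₂ = 4.80·sin 14.8°/2.14 = 4.80·0.2554/2.14 = 0.5730.
θ₂ = sin⁻¹(0.5730) = 34.96° (from vertical).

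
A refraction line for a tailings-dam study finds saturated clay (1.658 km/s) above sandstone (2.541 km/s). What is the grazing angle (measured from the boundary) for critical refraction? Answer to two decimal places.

49.27°

Critical incidence: sin θ_c = V₁/V₂ = 1.658/2.541 = 0.6525.
θ_c = arcsin 0.6525 = 40.73°.
Measured from the interface: 90° − 40.73° = 49.27°.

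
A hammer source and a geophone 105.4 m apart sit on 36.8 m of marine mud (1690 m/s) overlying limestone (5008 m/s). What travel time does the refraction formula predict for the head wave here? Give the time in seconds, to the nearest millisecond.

t = x/V₂ + 2h·√(V₂²−V₁²)/(V₁V₂).
√(V₂²−V₁²) = √(5008²−1690²) = 4714.2 m/s; delay term = 2·36.8·4714.2/(1690·5008) = 0.04100 s.
t = 105.4/5008 + 0.04100 = 0.06204 s.

0.062 s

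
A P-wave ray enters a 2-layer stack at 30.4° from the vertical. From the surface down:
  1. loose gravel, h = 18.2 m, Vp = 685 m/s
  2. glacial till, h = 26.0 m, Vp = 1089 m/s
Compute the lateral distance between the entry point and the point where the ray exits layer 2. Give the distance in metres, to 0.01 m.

45.89 m

Apply Snell's law at each interface; in layer i the horizontal offset is hᵢ·tan θᵢ.
Layer 1: θ = 30.40°; offset = 18.2·tan 30.40° = 10.6779 m.
Layer 2: sin θ = 1089·sin 30.4°/685 = 0.8045, θ = 53.56°; offset = 26.0·tan 53.56° = 35.2145 m.
Total horizontal offset = 45.8924 m.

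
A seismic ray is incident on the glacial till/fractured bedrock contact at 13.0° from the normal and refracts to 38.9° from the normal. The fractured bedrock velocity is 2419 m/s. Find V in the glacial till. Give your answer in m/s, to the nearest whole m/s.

Snell's law: sin 13.0°/V₁ = sin 38.9°/V₂.
V₁ = V₂·sin 13.0°/sin 38.9° = 2419 × 0.3582 = 866.54 m/s.

867 m/s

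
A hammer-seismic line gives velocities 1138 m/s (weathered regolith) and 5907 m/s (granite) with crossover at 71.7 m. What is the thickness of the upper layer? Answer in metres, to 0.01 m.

29.50 m

x_cross = 2h·√((V₂+V₁)/(V₂−V₁)) → h = x_cross / (2·√((V₂+V₁)/(V₂−V₁))).
√((V₂+V₁)/(V₂−V₁)) = √((5907+1138)/(5907−1138)) = 1.2154.
h = 71.7 / (2·1.2154) = 29.50 m.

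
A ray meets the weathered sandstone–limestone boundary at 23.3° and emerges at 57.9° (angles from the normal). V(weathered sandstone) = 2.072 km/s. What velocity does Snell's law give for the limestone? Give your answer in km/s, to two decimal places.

4.44 km/s

Snell's law: sin 23.3°/V₁ = sin 57.9°/V₂.
V₂ = V₁·sin 57.9°/sin 23.3° = 2.072 × 2.1417 = 4.44 km/s.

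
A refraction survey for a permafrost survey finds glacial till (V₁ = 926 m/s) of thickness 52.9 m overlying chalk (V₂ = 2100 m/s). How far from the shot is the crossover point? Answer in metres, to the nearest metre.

170 m

x_cross = 2h·√((V₂+V₁)/(V₂−V₁)).
(V₂+V₁)/(V₂−V₁) = (2100+926)/(2100−926) = 2.5775; √ = 1.6055.
x_cross = 2·52.9·1.6055 = 169.86 m.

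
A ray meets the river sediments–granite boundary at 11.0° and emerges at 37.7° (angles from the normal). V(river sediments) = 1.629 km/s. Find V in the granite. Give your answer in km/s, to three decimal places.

sin 11.0° = 0.1908; sin 37.7° = 0.6115.
V₂ = V₁·(sin θ₂/sin θ₁) = 1.629·(0.6115/0.1908) = 5.221 km/s.

5.221 km/s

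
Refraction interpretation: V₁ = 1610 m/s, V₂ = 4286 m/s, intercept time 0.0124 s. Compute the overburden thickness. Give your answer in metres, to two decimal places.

θ_c = arcsin(1610/4286) = 22.06°; cos θ_c = 0.9268.
tᵢ = 2h cos θ_c/V₁ ⇒ h = tᵢ·V₁/(2 cos θ_c) = 0.0124·1610/(2·0.9268) = 10.77 m.

10.77 m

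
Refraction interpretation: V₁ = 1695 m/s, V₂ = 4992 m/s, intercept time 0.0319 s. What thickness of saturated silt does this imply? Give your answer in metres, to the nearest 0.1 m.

θ_c = arcsin(1695/4992) = 19.85°; cos θ_c = 0.9406.
tᵢ = 2h cos θ_c/V₁ ⇒ h = tᵢ·V₁/(2 cos θ_c) = 0.0319·1695/(2·0.9406) = 28.74 m.

28.7 m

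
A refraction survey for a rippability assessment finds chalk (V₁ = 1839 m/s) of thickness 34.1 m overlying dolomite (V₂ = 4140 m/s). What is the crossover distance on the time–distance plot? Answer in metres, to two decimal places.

x_cross = 2h·√((V₂+V₁)/(V₂−V₁)).
(V₂+V₁)/(V₂−V₁) = (4140+1839)/(4140−1839) = 2.5984; √ = 1.6120.
x_cross = 2·34.1·1.6120 = 109.94 m.

109.94 m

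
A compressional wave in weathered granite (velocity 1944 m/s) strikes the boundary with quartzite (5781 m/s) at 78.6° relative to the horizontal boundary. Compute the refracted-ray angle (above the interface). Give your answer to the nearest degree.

54°

Convert to the normal: θ₁ = 90° − 78.6° = 11.4°.
Snell's law: sin θ₂ = (V₂/V₁)·sin θ₁ = (5781/1944)·sin 11.4° = 0.5878.
θ₂ = sin⁻¹(0.5878) = 36.00° (from vertical).
From the interface: 90° − 36.00° = 54.00°.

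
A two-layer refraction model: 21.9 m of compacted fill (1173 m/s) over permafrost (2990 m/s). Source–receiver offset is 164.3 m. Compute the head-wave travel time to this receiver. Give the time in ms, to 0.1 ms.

θ_c = arcsin(V₁/V₂) = arcsin(1173/2990) = 23.10°, cos θ_c = 0.9198.
Intercept time tᵢ = 2h cos θ_c / V₁ = 2·21.9·0.9198/1173 = 0.03435 s.
t = x/V₂ + tᵢ = 164.3/2990 + 0.03435 = 0.08930 s.

89.3 ms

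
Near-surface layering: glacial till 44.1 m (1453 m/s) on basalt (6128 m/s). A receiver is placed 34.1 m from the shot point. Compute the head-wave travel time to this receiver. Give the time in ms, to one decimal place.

θ_c = arcsin(V₁/V₂) = arcsin(1453/6128) = 13.72°, cos θ_c = 0.9715.
Intercept time tᵢ = 2h cos θ_c / V₁ = 2·44.1·0.9715/1453 = 0.05897 s.
t = x/V₂ + tᵢ = 34.1/6128 + 0.05897 = 0.06454 s.

64.5 ms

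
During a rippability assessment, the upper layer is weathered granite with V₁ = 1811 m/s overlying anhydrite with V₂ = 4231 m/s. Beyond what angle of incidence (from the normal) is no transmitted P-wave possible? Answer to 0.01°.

25.34°

Critical incidence: sin θ_c = V₁/V₂ = 1811/4231 = 0.4280.
θ_c = arcsin 0.4280 = 25.34°.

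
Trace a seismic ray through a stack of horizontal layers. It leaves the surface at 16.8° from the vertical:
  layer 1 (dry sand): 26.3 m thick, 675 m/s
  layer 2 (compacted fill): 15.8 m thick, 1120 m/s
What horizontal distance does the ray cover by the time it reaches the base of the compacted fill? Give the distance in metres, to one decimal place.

Ray parameter p = sin 16.8° / 675 m/s = 4.2820e-04 s/m.
Layer 1: θ = 16.80°; offset = 26.3·tan 16.80° = 7.940 m.
Layer 2: sin θ = p·1120 = 0.4796 → θ = 28.66°; offset = 15.8·tan 28.66° = 8.635 m.
Total horizontal offset = 16.576 m.

16.6 m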